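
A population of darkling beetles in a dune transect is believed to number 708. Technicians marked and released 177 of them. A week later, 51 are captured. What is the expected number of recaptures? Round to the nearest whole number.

expected recaptures ≈ 13

The marked fraction of the population is 177/708, so in a sample of 51 expect C·(M/N) marked.
E[R] = 177 × 51 / 708 = 9027 / 708 ≈ 12.8 → 13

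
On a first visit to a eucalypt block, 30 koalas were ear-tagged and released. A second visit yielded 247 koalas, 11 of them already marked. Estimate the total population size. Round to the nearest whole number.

N ≈ 674

If marked individuals mix randomly, R/C ≈ M/N, giving N ≈ M·C/R.
N = (30 × 247) / 11 = 7410 / 11 ≈ 673.6 → 674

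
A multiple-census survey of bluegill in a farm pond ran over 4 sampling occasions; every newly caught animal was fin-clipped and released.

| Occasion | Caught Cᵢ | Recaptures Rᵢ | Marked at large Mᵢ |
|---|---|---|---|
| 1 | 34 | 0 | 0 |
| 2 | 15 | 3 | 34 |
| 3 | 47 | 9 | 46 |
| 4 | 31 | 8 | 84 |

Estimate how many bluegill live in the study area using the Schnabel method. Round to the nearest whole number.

N ≈ 264

Σ MᵢCᵢ = 0·34 + 34·15 + 46·47 + 84·31 = 0 + 510 + 2162 + 2604 = 5276
Σ Rᵢ = 0 + 3 + 9 + 8 = 20
N̂ = 5276 / 20 ≈ 263.8 → 264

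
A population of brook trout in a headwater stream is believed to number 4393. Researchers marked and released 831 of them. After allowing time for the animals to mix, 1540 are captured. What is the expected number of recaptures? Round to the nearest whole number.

expected recaptures ≈ 291

The marked fraction of the population is 831/4393, so in a sample of 1540 expect C·(M/N) marked.
E[R] = 831 × 1540 / 4393 = 1279740 / 4393 ≈ 291.3 → 291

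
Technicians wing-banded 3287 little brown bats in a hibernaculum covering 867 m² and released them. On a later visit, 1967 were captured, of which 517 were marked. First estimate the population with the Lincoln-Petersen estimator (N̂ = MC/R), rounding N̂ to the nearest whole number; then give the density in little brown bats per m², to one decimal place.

density ≈ 14.4 little brown bats per m²

N̂ = 3287·1967/517 = 6465529/517 ≈ 12505.9 → 12506
Density = N̂ / area = 12506 / 867 ≈ 14.42 → 14.4 per m²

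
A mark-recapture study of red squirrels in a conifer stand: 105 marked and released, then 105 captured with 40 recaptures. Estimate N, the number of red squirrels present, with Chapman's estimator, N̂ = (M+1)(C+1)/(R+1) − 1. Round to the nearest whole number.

N̂ = (105+1)(105+1)/(40+1) − 1 = 106·106/41 − 1
= 11236/41 − 1 ≈ 274.0 − 1 ≈ 273.0 → 273

N ≈ 273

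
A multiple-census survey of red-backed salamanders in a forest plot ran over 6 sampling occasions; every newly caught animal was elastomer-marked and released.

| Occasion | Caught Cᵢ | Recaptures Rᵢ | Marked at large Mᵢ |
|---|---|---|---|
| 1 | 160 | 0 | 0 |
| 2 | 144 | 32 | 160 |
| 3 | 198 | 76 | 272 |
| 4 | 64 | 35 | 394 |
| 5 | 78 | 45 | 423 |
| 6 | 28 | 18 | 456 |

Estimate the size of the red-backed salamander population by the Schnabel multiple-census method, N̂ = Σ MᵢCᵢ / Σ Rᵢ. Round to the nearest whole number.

N ≈ 718

Σ MᵢCᵢ = 0·160 + 160·144 + 272·198 + 394·64 + 423·78 + 456·28 = 0 + 23040 + 53856 + 25216 + 32994 + 12768 = 147874
Σ Rᵢ = 0 + 32 + 76 + 35 + 45 + 18 = 206
N̂ = 147874 / 206 ≈ 717.8 → 718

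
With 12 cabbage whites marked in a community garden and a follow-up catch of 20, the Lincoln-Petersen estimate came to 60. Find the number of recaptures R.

R = 4

From N = M·C/R: R = M·C / N = 12·20 / 60 = 240 / 60 = 4.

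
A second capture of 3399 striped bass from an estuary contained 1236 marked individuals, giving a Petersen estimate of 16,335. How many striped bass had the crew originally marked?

M = 5940

From N = M·C/R: M = N·R / C = 16335·1236 / 3399 = 20190060 / 3399 = 5940.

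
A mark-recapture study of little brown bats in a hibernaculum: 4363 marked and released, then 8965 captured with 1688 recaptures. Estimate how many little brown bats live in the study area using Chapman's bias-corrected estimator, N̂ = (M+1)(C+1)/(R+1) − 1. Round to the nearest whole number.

N̂ = (4363+1)(8965+1)/(1688+1) − 1 = 4364·8966/1689 − 1
= 39127624/1689 − 1 ≈ 23166.1 − 1 ≈ 23165.1 → 23165

N ≈ 23,165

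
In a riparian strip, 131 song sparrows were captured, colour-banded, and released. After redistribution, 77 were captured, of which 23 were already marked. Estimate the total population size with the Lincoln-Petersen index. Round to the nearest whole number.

N ≈ 439

N = (131 × 77) / 23 = 10087 / 23 ≈ 438.6 → 439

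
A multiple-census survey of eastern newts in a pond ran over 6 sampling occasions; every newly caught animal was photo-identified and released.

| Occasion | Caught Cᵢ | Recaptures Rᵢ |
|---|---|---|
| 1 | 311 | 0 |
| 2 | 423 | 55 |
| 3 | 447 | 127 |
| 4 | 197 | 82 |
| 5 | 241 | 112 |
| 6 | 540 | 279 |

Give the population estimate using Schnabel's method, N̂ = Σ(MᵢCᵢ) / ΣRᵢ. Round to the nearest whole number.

N ≈ 2399

Marked at large before each occasion: Mᵢ = Σⱼ<ᵢ (Cⱼ − Rⱼ) → M1=0, M2=311, M3=679, M4=999, M5=1114, M6=1243
Σ MᵢCᵢ = 0·311 + 311·423 + 679·447 + 999·197 + 1114·241 + 1243·540 = 0 + 131553 + 303513 + 196803 + 268474 + 671220 = 1571563
Σ Rᵢ = 0 + 55 + 127 + 82 + 112 + 279 = 655
N̂ = 1571563 / 655 ≈ 2399.3 → 2399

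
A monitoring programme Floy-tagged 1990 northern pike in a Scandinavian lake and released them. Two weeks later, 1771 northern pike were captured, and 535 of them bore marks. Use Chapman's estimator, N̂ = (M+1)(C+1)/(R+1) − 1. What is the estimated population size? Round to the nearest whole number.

N ≈ 6581

N̂ = (1990+1)(1771+1)/(535+1) − 1 = 1991·1772/536 − 1
= 3528052/536 − 1 ≈ 6582.2 − 1 ≈ 6581.2 → 6581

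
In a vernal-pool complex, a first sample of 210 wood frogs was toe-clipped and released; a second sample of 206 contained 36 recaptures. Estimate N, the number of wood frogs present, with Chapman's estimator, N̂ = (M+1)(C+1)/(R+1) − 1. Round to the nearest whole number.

N ≈ 1179

N̂ = (210+1)(206+1)/(36+1) − 1 = 211·207/37 − 1
= 43677/37 − 1 ≈ 1180.46 − 1 ≈ 1179.46 → 1179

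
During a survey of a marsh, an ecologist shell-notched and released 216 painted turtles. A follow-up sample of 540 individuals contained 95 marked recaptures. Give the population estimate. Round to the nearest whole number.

N ≈ 1228

N = (216 × 540) / 95 = 116640 / 95 ≈ 1227.8 → 1228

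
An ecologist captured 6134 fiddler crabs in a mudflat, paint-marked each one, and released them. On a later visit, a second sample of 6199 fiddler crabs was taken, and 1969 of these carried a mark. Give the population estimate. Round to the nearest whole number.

N ≈ 19,312

N = (6134 × 6199) / 1969 = 38024666 / 1969 ≈ 19311.7 → 19312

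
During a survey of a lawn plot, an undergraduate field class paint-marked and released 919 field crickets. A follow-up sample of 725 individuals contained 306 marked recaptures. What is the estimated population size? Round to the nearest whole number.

Lincoln-Petersen assumes M/N = R/C, so N = M·C / R.
N = (919 × 725) / 306 = 666275 / 306 ≈ 2177.4 → 2177

N ≈ 2177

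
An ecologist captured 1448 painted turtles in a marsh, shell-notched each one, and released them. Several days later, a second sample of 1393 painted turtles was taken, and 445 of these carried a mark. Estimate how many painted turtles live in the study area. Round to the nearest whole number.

N ≈ 4533

If marked individuals mix randomly, R/C ≈ M/N, giving N ≈ M·C/R.
N = (1448 × 1393) / 445 = 2017064 / 445 ≈ 4532.7 → 4533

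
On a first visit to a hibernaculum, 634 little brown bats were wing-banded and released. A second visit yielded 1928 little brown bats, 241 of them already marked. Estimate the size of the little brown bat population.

N = (634 × 1928) / 241 = 1222352 / 241 = 5072

N = 5072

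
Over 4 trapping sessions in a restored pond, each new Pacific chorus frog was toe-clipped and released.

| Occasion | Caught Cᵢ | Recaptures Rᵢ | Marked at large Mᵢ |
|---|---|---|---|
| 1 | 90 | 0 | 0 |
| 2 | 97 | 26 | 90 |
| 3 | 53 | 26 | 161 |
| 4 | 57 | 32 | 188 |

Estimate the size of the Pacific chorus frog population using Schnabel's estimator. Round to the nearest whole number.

N ≈ 333

Σ MᵢCᵢ = 0·90 + 90·97 + 161·53 + 188·57 = 0 + 8730 + 8533 + 10716 = 27979
Σ Rᵢ = 0 + 26 + 26 + 32 = 84
N̂ = 27979 / 84 ≈ 333.1 → 333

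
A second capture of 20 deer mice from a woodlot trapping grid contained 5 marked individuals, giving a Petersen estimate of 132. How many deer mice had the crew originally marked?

M = 33

From N = M·C/R: M = N·R / C = 132·5 / 20 = 660 / 20 = 33.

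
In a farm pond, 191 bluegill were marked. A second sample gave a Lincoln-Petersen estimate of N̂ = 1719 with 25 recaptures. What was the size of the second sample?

C = 225

From N = M·C/R: C = N·R / M = 1719·25 / 191 = 42975 / 191 = 225.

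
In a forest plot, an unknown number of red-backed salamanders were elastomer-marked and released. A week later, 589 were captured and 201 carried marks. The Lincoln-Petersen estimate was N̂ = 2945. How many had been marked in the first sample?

M = 1005

From N = M·C/R: M = N·R / C = 2945·201 / 589 = 591945 / 589 = 1005.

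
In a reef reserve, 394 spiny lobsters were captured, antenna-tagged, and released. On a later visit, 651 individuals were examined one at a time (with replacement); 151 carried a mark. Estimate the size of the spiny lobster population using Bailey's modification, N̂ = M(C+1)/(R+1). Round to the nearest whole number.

N̂ = 394·(651+1)/(151+1) = 394·652/152 = 256888/152 ≈ 1690.1 → 1690

N ≈ 1690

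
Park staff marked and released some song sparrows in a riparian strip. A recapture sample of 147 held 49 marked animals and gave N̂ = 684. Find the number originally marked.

M = 228

From N = M·C/R: M = N·R / C = 684·49 / 147 = 33516 / 147 = 228.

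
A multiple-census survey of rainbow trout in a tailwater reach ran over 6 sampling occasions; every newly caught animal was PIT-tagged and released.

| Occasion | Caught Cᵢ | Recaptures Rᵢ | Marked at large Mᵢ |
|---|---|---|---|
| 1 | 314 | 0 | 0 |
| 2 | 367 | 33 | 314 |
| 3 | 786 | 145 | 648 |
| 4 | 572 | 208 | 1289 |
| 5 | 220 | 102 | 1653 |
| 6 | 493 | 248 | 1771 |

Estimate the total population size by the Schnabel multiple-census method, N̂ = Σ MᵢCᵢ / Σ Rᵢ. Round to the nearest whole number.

Σ MᵢCᵢ = 0·314 + 314·367 + 648·786 + 1289·572 + 1653·220 + 1771·493 = 0 + 115238 + 509328 + 737308 + 363660 + 873103 = 2598637
Σ Rᵢ = 0 + 33 + 145 + 208 + 102 + 248 = 736
N̂ = 2598637 / 736 ≈ 3530.8 → 3531

N ≈ 3531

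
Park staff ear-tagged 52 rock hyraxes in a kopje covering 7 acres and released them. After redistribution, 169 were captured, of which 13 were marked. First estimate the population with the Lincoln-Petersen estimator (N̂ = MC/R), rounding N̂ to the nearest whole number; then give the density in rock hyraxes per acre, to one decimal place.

density ≈ 96.6 rock hyraxes per acre

N̂ = 52·169/13 = 8788/13 = 676
Density = N̂ / area = 676 / 7 ≈ 96.57 → 96.6 per acre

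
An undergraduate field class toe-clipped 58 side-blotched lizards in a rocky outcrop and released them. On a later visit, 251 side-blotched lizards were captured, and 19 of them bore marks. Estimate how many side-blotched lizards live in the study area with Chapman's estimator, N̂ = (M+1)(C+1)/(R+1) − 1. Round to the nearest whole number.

N̂ = (58+1)(251+1)/(19+1) − 1 = 59·252/20 − 1
= 14868/20 − 1 ≈ 743.4 − 1 ≈ 742.4 → 742

N ≈ 742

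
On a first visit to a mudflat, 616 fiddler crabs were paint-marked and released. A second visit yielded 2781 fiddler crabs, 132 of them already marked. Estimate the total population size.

Lincoln-Petersen assumes M/N = R/C, so N = M·C / R.
N = (616 × 2781) / 132 = 1713096 / 132 = 12978

N = 12,978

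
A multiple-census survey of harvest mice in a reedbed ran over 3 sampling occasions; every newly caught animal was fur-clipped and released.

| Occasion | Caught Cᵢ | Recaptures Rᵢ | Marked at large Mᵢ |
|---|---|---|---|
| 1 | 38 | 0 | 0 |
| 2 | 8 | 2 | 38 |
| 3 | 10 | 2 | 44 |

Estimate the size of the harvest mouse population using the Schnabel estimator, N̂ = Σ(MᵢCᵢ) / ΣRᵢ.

Σ MᵢCᵢ = 0·38 + 38·8 + 44·10 = 0 + 304 + 440 = 744
Σ Rᵢ = 0 + 2 + 2 = 4
N̂ = 744 / 4 = 186

N = 186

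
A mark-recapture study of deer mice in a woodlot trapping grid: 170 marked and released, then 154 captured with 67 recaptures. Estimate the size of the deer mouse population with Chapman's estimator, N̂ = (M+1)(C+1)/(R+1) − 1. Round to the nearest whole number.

N̂ = (170+1)(154+1)/(67+1) − 1 = 171·155/68 − 1
= 26505/68 − 1 ≈ 389.8 − 1 ≈ 388.8 → 389

N ≈ 389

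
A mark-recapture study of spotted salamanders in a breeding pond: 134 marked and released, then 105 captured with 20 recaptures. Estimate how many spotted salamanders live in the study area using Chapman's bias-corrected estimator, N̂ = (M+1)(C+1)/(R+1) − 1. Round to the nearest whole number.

N ≈ 680

N̂ = (134+1)(105+1)/(20+1) − 1 = 135·106/21 − 1
= 14310/21 − 1 ≈ 681.4 − 1 ≈ 680.4 → 680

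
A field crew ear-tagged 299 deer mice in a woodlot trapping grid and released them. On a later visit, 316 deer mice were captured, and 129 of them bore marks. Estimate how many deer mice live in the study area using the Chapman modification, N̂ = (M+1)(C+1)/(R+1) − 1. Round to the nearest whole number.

N ≈ 731

N̂ = (299+1)(316+1)/(129+1) − 1 = 300·317/130 − 1
= 95100/130 − 1 ≈ 731.5 − 1 ≈ 730.5 → 731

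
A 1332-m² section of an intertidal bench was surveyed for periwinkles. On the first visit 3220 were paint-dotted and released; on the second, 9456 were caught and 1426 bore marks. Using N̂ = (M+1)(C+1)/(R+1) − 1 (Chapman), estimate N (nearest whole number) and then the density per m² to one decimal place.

density ≈ 16.0 periwinkles per m²

N̂ = 3221·9457/1427 − 1 = 30460997/1427 − 1 ≈ 21345.2 → 21345
Density = N̂ / area = 21345 / 1332 ≈ 16.02 → 16.0 per m²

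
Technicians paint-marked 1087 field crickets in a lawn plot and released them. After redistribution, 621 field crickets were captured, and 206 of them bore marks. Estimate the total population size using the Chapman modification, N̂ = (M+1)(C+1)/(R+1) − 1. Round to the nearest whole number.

N̂ = (1087+1)(621+1)/(206+1) − 1 = 1088·622/207 − 1
= 676736/207 − 1 ≈ 3269.3 − 1 ≈ 3268.3 → 3268

N ≈ 3268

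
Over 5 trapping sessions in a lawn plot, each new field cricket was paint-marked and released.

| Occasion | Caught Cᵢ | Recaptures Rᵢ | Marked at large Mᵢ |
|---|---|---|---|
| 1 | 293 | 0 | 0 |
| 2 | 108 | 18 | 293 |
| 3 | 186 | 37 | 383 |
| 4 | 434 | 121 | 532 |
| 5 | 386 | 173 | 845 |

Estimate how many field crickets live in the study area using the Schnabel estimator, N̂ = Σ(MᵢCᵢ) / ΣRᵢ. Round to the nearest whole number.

Σ MᵢCᵢ = 0·293 + 293·108 + 383·186 + 532·434 + 845·386 = 0 + 31644 + 71238 + 230888 + 326170 = 659940
Σ Rᵢ = 0 + 18 + 37 + 121 + 173 = 349
N̂ = 659940 / 349 ≈ 1890.9 → 1891

N ≈ 1891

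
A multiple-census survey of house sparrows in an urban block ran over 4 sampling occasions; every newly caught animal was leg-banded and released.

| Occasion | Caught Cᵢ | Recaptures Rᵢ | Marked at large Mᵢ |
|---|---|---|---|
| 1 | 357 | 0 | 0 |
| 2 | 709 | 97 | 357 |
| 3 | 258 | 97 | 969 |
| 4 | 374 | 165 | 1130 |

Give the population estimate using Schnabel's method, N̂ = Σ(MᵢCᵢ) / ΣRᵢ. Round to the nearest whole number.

Σ MᵢCᵢ = 0·357 + 357·709 + 969·258 + 1130·374 = 0 + 253113 + 250002 + 422620 = 925735
Σ Rᵢ = 0 + 97 + 97 + 165 = 359
N̂ = 925735 / 359 ≈ 2578.6 → 2579

N ≈ 2579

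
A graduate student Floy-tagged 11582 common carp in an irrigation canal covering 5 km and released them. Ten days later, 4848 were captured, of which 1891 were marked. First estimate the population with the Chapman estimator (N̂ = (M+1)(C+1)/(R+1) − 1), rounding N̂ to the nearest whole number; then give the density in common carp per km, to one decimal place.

N̂ = 11583·4849/1892 − 1 = 56165967/1892 − 1 ≈ 29685.0 → 29685
Density = N̂ / area = 29685 / 5 = 5937.0 per km

density ≈ 5937.0 common carp per km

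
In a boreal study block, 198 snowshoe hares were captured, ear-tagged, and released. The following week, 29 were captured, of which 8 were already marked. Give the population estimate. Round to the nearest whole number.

N ≈ 718

N = (198 × 29) / 8 = 5742 / 8 ≈ 717.8 → 718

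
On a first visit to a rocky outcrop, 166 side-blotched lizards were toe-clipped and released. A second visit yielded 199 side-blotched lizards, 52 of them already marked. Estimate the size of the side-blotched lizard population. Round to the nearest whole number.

Lincoln-Petersen assumes M/N = R/C, so N = M·C / R.
N = (166 × 199) / 52 = 33034 / 52 ≈ 635.3 → 635

N ≈ 635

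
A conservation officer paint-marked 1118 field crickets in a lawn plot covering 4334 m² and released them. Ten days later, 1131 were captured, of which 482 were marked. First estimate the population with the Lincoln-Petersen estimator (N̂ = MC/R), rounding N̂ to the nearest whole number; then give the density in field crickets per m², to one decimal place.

density ≈ 0.6 field crickets per m²

N̂ = 1118·1131/482 = 1264458/482 ≈ 2623.4 → 2623
Density = N̂ / area = 2623 / 4334 ≈ 0.61 → 0.6 per m²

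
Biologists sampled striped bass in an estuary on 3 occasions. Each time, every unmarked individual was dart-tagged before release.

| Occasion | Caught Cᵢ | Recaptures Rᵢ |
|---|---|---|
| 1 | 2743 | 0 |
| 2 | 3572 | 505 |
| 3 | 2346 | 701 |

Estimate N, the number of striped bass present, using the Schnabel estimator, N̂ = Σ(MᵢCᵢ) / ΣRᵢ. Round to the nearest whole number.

N ≈ 19,426

Marked at large before each occasion: Mᵢ = Σⱼ<ᵢ (Cⱼ − Rⱼ) → M1=0, M2=2743, M3=5810
Σ MᵢCᵢ = 0·2743 + 2743·3572 + 5810·2346 = 0 + 9797996 + 13630260 = 23428256
Σ Rᵢ = 0 + 505 + 701 = 1206
N̂ = 23428256 / 1206 ≈ 19426.4 → 19426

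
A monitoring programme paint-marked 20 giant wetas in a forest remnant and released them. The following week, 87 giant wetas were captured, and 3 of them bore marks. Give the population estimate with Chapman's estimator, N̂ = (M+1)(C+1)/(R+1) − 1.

N̂ = (20+1)(87+1)/(3+1) − 1 = 21·88/4 − 1
= 1848/4 − 1 = 462 − 1 = 461

N = 461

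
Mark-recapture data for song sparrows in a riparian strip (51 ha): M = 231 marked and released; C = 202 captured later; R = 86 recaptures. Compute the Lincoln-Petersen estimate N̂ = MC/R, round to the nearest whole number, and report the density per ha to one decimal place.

N̂ = 231·202/86 = 46662/86 ≈ 542.6 → 543
Density = N̂ / area = 543 / 51 ≈ 10.647 → 10.6 per ha

density ≈ 10.6 song sparrows per ha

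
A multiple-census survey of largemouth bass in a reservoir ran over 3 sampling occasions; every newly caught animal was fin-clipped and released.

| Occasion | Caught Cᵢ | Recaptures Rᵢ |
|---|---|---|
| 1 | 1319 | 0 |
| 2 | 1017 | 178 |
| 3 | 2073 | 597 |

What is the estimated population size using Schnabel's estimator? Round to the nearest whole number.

N ≈ 7503

Marked at large before each occasion: Mᵢ = Σⱼ<ᵢ (Cⱼ − Rⱼ) → M1=0, M2=1319, M3=2158
Σ MᵢCᵢ = 0·1319 + 1319·1017 + 2158·2073 = 0 + 1341423 + 4473534 = 5814957
Σ Rᵢ = 0 + 178 + 597 = 775
N̂ = 5814957 / 775 ≈ 7503.2 → 7503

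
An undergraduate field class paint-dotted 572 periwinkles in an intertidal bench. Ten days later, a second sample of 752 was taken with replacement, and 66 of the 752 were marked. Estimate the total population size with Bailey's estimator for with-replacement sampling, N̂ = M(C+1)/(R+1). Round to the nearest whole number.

N ≈ 6429

N̂ = 572·(752+1)/(66+1) = 572·753/67 = 430716/67 ≈ 6428.6 → 6429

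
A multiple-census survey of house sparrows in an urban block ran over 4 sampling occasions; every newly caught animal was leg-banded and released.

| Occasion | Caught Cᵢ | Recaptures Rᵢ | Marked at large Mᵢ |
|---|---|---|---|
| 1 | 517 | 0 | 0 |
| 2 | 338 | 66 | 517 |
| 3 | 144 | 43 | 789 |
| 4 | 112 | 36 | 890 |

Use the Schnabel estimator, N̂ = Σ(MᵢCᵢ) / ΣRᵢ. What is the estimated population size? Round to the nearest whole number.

N ≈ 2676

Σ MᵢCᵢ = 0·517 + 517·338 + 789·144 + 890·112 = 0 + 174746 + 113616 + 99680 = 388042
Σ Rᵢ = 0 + 66 + 43 + 36 = 145
N̂ = 388042 / 145 ≈ 2676.2 → 2676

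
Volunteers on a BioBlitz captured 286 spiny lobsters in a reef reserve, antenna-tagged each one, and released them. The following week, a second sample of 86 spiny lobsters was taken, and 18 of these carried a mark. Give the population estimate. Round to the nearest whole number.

N = (286 × 86) / 18 = 24596 / 18 ≈ 1366.4 → 1366

N ≈ 1366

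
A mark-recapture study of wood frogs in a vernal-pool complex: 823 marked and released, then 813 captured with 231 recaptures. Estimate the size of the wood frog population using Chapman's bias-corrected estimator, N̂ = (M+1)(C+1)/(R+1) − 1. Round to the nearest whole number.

N̂ = (823+1)(813+1)/(231+1) − 1 = 824·814/232 − 1
= 670736/232 − 1 ≈ 2891.1 − 1 ≈ 2890.1 → 2890

N ≈ 2890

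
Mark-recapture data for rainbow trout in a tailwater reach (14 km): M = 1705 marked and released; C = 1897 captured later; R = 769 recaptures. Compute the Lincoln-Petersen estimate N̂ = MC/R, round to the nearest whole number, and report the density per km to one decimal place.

density ≈ 300.4 rainbow trout per km

N̂ = 1705·1897/769 = 3234385/769 ≈ 4206.0 → 4206
Density = N̂ / area = 4206 / 14 ≈ 300.43 → 300.4 per km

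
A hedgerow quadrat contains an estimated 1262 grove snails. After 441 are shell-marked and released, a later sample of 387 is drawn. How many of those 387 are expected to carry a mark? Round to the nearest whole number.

expected recaptures ≈ 135

The marked fraction of the population is 441/1262, so in a sample of 387 expect C·(M/N) marked.
E[R] = 441 × 387 / 1262 = 170667 / 1262 ≈ 135.2 → 135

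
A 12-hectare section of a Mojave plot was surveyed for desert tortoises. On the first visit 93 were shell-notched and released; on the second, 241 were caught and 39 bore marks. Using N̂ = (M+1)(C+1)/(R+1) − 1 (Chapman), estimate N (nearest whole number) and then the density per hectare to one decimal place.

N̂ = 94·242/40 − 1 = 22748/40 − 1 ≈ 567.7 → 568
Density = N̂ / area = 568 / 12 ≈ 47.33 → 47.3 per hectare

density ≈ 47.3 desert tortoises per hectare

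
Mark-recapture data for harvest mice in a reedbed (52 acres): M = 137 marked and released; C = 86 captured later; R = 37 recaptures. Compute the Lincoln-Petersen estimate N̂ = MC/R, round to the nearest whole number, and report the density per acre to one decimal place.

N̂ = 137·86/37 = 11782/37 ≈ 318.4 → 318
Density = N̂ / area = 318 / 52 ≈ 6.12 → 6.1 per acre

density ≈ 6.1 harvest mice per acre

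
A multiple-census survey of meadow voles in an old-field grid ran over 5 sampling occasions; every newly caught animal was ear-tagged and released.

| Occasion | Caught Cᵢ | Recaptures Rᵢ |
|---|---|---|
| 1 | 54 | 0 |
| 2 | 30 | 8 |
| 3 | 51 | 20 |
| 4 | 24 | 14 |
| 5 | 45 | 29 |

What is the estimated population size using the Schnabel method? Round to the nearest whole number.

N ≈ 188

Marked at large before each occasion: Mᵢ = Σⱼ<ᵢ (Cⱼ − Rⱼ) → M1=0, M2=54, M3=76, M4=107, M5=117
Σ MᵢCᵢ = 0·54 + 54·30 + 76·51 + 107·24 + 117·45 = 0 + 1620 + 3876 + 2568 + 5265 = 13329
Σ Rᵢ = 0 + 8 + 20 + 14 + 29 = 71
N̂ = 13329 / 71 ≈ 187.7 → 188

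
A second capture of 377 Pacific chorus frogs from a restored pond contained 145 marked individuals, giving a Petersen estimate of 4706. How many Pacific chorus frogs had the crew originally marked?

From N = M·C/R: M = N·R / C = 4706·145 / 377 = 682370 / 377 = 1810.

M = 1810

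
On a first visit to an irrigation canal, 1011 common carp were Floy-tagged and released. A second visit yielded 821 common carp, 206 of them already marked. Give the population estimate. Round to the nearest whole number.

N ≈ 4029

N = (1011 × 821) / 206 = 830031 / 206 ≈ 4029.3 → 4029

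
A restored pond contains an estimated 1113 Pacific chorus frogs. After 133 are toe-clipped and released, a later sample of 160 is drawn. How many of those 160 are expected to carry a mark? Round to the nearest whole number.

Expected recaptures E[R] = M·C / N.
E[R] = 133 × 160 / 1113 = 21280 / 1113 ≈ 19.1 → 19

expected recaptures ≈ 19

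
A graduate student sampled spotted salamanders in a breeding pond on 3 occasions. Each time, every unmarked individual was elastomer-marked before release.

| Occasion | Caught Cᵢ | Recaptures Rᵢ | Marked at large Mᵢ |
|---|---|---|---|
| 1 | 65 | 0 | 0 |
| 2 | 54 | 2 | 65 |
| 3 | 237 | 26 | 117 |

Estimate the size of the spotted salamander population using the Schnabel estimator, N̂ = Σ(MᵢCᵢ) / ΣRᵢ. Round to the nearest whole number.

N ≈ 1116

Σ MᵢCᵢ = 0·65 + 65·54 + 117·237 = 0 + 3510 + 27729 = 31239
Σ Rᵢ = 0 + 2 + 26 = 28
N̂ = 31239 / 28 ≈ 1115.7 → 1116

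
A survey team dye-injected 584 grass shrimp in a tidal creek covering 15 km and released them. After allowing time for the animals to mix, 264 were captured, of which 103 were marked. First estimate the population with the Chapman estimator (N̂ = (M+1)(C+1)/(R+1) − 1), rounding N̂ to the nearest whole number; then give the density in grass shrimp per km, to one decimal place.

N̂ = 585·265/104 − 1 = 155025/104 − 1 ≈ 1489.6 → 1490
Density = N̂ / area = 1490 / 15 ≈ 99.33 → 99.3 per km

density ≈ 99.3 grass shrimp per km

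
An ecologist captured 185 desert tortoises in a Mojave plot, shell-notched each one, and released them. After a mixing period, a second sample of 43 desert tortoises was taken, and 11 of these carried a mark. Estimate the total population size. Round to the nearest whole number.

N ≈ 723

The marked fraction in the recapture sample should equal the marked fraction in the population: 11/43 = 185/N.
N = (185 × 43) / 11 = 7955 / 11 ≈ 723.2 → 723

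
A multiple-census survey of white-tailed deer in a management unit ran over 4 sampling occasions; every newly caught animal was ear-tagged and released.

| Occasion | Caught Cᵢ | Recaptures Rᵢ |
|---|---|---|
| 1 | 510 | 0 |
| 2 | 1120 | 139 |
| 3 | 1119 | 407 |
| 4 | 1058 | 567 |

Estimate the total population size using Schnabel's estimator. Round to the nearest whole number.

N ≈ 4106

Marked at large before each occasion: Mᵢ = Σⱼ<ᵢ (Cⱼ − Rⱼ) → M1=0, M2=510, M3=1491, M4=2203
Σ MᵢCᵢ = 0·510 + 510·1120 + 1491·1119 + 2203·1058 = 0 + 571200 + 1668429 + 2330774 = 4570403
Σ Rᵢ = 0 + 139 + 407 + 567 = 1113
N̂ = 4570403 / 1113 ≈ 4106.4 → 4106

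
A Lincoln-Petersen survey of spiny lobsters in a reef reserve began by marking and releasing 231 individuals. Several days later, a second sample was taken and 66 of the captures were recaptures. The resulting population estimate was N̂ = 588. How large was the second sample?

From N = M·C/R: C = N·R / M = 588·66 / 231 = 38808 / 231 = 168.

C = 168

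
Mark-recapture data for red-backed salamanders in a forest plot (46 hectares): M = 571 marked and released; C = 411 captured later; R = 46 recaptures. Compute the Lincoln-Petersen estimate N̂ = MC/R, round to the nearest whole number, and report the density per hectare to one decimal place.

density ≈ 110.9 red-backed salamanders per hectare

N̂ = 571·411/46 = 234681/46 ≈ 5101.8 → 5102
Density = N̂ / area = 5102 / 46 ≈ 110.91 → 110.9 per hectare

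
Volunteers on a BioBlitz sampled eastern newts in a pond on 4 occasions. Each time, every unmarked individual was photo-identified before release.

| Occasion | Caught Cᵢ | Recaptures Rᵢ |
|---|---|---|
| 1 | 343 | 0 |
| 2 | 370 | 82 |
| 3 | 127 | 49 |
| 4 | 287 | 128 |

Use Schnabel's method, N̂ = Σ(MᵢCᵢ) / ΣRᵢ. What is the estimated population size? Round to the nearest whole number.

Marked at large before each occasion: Mᵢ = Σⱼ<ᵢ (Cⱼ − Rⱼ) → M1=0, M2=343, M3=631, M4=709
Σ MᵢCᵢ = 0·343 + 343·370 + 631·127 + 709·287 = 0 + 126910 + 80137 + 203483 = 410530
Σ Rᵢ = 0 + 82 + 49 + 128 = 259
N̂ = 410530 / 259 ≈ 1585.1 → 1585

N ≈ 1585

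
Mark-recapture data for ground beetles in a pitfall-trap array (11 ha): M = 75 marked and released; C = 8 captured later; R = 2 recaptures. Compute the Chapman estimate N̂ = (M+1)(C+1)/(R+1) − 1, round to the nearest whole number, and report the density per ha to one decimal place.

N̂ = 76·9/3 − 1 = 684/3 − 1 = 227
Density = N̂ / area = 227 / 11 ≈ 20.64 → 20.6 per ha

density ≈ 20.6 ground beetles per ha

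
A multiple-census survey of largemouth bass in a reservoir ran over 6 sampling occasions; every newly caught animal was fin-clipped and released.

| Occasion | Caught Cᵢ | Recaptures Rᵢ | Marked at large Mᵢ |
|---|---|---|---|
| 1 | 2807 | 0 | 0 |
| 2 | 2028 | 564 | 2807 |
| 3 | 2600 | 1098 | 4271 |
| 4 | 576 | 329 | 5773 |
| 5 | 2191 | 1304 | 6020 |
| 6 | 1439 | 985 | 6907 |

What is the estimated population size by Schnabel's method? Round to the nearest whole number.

Σ MᵢCᵢ = 0·2807 + 2807·2028 + 4271·2600 + 5773·576 + 6020·2191 + 6907·1439 = 0 + 5692596 + 11104600 + 3325248 + 13189820 + 9939173 = 43251437
Σ Rᵢ = 0 + 564 + 1098 + 329 + 1304 + 985 = 4280
N̂ = 43251437 / 4280 ≈ 10105.48 → 10105

N ≈ 10,105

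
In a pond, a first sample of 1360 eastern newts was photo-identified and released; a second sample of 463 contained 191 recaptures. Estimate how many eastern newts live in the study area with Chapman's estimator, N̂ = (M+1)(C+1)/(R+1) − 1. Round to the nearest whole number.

N ≈ 3288

N̂ = (1360+1)(463+1)/(191+1) − 1 = 1361·464/192 − 1
= 631504/192 − 1 ≈ 3289.1 − 1 ≈ 3288.1 → 3288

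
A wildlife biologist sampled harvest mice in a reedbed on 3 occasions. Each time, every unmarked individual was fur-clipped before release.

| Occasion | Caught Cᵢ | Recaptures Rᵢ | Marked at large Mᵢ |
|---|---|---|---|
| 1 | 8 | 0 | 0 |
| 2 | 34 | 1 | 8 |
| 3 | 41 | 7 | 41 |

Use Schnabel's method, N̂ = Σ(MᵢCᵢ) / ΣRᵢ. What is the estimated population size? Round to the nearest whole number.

Σ MᵢCᵢ = 0·8 + 8·34 + 41·41 = 0 + 272 + 1681 = 1953
Σ Rᵢ = 0 + 1 + 7 = 8
N̂ = 1953 / 8 ≈ 244.1 → 244

N ≈ 244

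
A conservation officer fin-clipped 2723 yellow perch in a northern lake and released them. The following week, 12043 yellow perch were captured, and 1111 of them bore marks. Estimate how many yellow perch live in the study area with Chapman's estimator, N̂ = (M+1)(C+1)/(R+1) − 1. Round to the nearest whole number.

N ≈ 29,502

N̂ = (2723+1)(12043+1)/(1111+1) − 1 = 2724·12044/1112 − 1
= 32807856/1112 − 1 ≈ 29503.47 − 1 ≈ 29502.47 → 29502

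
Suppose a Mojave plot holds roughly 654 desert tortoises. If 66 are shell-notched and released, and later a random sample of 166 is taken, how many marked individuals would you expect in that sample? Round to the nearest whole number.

expected recaptures ≈ 17

Expected recaptures E[R] = M·C / N.
E[R] = 66 × 166 / 654 = 10956 / 654 ≈ 16.8 → 17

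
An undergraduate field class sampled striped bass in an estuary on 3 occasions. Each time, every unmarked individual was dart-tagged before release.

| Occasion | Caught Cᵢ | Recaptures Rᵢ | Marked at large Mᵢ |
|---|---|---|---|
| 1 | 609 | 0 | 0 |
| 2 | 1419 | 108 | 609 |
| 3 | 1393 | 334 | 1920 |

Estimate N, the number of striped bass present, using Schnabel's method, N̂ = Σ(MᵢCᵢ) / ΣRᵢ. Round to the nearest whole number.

Σ MᵢCᵢ = 0·609 + 609·1419 + 1920·1393 = 0 + 864171 + 2674560 = 3538731
Σ Rᵢ = 0 + 108 + 334 = 442
N̂ = 3538731 / 442 ≈ 8006.2 → 8006

N ≈ 8006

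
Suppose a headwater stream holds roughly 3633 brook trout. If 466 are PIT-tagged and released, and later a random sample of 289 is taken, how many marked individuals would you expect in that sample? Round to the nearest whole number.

expected recaptures ≈ 37

The marked fraction of the population is 466/3633, so in a sample of 289 expect C·(M/N) marked.
E[R] = 466 × 289 / 3633 = 134674 / 3633 ≈ 37.1 → 37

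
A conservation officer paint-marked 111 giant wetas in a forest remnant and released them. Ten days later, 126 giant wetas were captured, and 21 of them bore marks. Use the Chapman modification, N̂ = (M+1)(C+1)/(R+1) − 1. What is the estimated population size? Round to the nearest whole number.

N̂ = (111+1)(126+1)/(21+1) − 1 = 112·127/22 − 1
= 14224/22 − 1 ≈ 646.5 − 1 ≈ 645.5 → 646

N ≈ 646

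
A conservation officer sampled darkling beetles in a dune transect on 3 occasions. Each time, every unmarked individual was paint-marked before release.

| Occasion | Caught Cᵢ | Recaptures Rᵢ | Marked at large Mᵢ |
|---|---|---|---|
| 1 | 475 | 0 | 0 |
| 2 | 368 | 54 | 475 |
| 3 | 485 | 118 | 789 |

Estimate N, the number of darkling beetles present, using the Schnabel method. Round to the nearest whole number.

Σ MᵢCᵢ = 0·475 + 475·368 + 789·485 = 0 + 174800 + 382665 = 557465
Σ Rᵢ = 0 + 54 + 118 = 172
N̂ = 557465 / 172 ≈ 3241.1 → 3241

N ≈ 3241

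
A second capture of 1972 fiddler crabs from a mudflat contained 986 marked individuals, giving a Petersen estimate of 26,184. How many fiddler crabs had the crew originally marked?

From N = M·C/R: M = N·R / C = 26184·986 / 1972 = 25817424 / 1972 = 13092.

M = 13092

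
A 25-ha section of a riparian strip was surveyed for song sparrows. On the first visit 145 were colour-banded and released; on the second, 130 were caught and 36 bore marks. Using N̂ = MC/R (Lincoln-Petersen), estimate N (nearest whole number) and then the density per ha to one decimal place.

density ≈ 21.0 song sparrows per ha

N̂ = 145·130/36 = 18850/36 ≈ 523.6 → 524
Density = N̂ / area = 524 / 25 ≈ 20.96 → 21.0 per ha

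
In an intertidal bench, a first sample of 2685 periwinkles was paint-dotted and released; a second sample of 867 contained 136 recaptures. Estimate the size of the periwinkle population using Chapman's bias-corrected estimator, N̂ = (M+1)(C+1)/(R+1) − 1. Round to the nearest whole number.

N̂ = (2685+1)(867+1)/(136+1) − 1 = 2686·868/137 − 1
= 2331448/137 − 1 ≈ 17017.9 − 1 ≈ 17016.9 → 17017

N ≈ 17,017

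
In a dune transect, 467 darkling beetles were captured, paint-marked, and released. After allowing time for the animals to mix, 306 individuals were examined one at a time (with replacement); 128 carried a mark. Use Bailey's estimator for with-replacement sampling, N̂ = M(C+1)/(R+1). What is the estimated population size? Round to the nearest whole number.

N̂ = 467·(306+1)/(128+1) = 467·307/129 = 143369/129 ≈ 1111.4 → 1111

N ≈ 1111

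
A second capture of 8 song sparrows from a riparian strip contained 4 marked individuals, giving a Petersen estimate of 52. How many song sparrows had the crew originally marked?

From N = M·C/R: M = N·R / C = 52·4 / 8 = 208 / 8 = 26.

M = 26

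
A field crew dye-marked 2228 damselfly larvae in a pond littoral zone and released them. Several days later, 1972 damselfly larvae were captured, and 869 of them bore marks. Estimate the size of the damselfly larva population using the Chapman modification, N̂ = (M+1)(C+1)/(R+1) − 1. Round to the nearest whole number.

N̂ = (2228+1)(1972+1)/(869+1) − 1 = 2229·1973/870 − 1
= 4397817/870 − 1 ≈ 5055.0 − 1 ≈ 5054.0 → 5054

N ≈ 5054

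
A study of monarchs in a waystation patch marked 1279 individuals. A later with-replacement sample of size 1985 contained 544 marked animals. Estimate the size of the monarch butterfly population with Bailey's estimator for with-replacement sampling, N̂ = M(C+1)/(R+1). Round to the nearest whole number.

N̂ = 1279·(1985+1)/(544+1) = 1279·1986/545 = 2540094/545 ≈ 4660.7 → 4661

N ≈ 4661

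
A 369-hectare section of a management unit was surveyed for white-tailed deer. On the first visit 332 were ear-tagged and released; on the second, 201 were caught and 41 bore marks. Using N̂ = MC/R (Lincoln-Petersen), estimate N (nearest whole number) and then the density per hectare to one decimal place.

density ≈ 4.4 white-tailed deer per hectare

N̂ = 332·201/41 = 66732/41 ≈ 1627.6 → 1628
Density = N̂ / area = 1628 / 369 ≈ 4.41 → 4.4 per hectare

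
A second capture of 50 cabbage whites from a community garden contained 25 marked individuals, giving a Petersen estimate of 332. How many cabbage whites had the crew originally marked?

From N = M·C/R: M = N·R / C = 332·25 / 50 = 8300 / 50 = 166.

M = 166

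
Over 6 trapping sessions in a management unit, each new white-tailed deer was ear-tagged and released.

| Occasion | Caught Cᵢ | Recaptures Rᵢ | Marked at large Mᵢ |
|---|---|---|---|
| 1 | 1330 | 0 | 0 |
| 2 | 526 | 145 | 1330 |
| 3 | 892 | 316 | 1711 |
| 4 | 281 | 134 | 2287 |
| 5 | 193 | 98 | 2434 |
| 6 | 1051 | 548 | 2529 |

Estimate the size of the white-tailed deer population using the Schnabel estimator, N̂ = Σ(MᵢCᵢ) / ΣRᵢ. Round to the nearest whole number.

Σ MᵢCᵢ = 0·1330 + 1330·526 + 1711·892 + 2287·281 + 2434·193 + 2529·1051 = 0 + 699580 + 1526212 + 642647 + 469762 + 2657979 = 5996180
Σ Rᵢ = 0 + 145 + 316 + 134 + 98 + 548 = 1241
N̂ = 5996180 / 1241 ≈ 4831.7 → 4832

N ≈ 4832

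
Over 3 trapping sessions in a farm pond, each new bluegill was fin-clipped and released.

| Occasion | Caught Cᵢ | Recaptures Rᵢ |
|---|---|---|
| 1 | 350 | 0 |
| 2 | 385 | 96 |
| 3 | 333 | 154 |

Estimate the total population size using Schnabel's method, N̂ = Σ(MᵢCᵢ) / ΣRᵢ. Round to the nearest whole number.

N ≈ 1390

Marked at large before each occasion: Mᵢ = Σⱼ<ᵢ (Cⱼ − Rⱼ) → M1=0, M2=350, M3=639
Σ MᵢCᵢ = 0·350 + 350·385 + 639·333 = 0 + 134750 + 212787 = 347537
Σ Rᵢ = 0 + 96 + 154 = 250
N̂ = 347537 / 250 ≈ 1390.1 → 1390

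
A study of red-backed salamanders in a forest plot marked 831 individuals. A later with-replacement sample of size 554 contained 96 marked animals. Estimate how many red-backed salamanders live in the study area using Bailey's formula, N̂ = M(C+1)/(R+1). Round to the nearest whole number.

N̂ = 831·(554+1)/(96+1) = 831·555/97 = 461205/97 ≈ 4754.7 → 4755

N ≈ 4755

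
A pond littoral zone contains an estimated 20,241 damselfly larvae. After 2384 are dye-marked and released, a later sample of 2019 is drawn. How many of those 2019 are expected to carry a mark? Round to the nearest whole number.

The marked fraction of the population is 2384/20241, so in a sample of 2019 expect C·(M/N) marked.
E[R] = 2384 × 2019 / 20241 = 4813296 / 20241 ≈ 237.8 → 238

expected recaptures ≈ 238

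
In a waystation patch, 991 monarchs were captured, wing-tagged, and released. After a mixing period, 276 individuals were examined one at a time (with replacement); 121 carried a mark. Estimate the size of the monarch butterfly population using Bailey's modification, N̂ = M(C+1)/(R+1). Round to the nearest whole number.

N ≈ 2250

N̂ = 991·(276+1)/(121+1) = 991·277/122 = 274507/122 ≈ 2250.1 → 2250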